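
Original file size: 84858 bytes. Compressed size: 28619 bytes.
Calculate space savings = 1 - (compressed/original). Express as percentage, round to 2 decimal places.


ratio = compressed/original = 28619/84858 = 0.337258
savings = 1 - ratio = 1 - 0.337258 = 0.662742
as a percentage: 0.662742 * 100 = 66.27%

Space savings = 1 - 28619/84858 = 66.27%


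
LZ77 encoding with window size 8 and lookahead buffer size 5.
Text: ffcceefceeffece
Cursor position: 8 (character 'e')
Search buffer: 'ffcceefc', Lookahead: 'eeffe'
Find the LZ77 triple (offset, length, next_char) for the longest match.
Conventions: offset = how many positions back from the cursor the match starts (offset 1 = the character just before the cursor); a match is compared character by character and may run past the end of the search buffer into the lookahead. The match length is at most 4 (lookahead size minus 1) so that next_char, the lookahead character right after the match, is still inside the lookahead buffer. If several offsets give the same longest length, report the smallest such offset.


Try each offset into the search buffer:
  offset=1 (pos 7, char 'c'): match length 0
  offset=2 (pos 6, char 'f'): match length 0
  offset=3 (pos 5, char 'e'): match length 1
  offset=4 (pos 4, char 'e'): match length 3
  offset=5 (pos 3, char 'c'): match length 0
  offset=6 (pos 2, char 'c'): match length 0
  offset=7 (pos 1, char 'f'): match length 0
  offset=8 (pos 0, char 'f'): match length 0
Longest match has length 3 at offset 4.
next_char = character at position 8 + 3 = 11 -> 'f'

Best match: offset=4, length=3 (matching 'eef' starting at position 4)
LZ77 triple: (4, 3, 'f')


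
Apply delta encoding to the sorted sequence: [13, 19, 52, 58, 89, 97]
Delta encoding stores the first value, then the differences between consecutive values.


First value: 13
Deltas:
  19 - 13 = 6
  52 - 19 = 33
  58 - 52 = 6
  89 - 58 = 31
  97 - 89 = 8


Delta encoded: [13, 6, 33, 6, 31, 8]


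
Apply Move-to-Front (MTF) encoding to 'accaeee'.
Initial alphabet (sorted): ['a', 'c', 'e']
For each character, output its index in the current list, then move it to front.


MTF encoding:
'a': index 0 in ['a', 'c', 'e'] -> ['a', 'c', 'e']
'c': index 1 in ['a', 'c', 'e'] -> ['c', 'a', 'e']
'c': index 0 in ['c', 'a', 'e'] -> ['c', 'a', 'e']
'a': index 1 in ['c', 'a', 'e'] -> ['a', 'c', 'e']
'e': index 2 in ['a', 'c', 'e'] -> ['e', 'a', 'c']
'e': index 0 in ['e', 'a', 'c'] -> ['e', 'a', 'c']
'e': index 0 in ['e', 'a', 'c'] -> ['e', 'a', 'c']


Output: [0, 1, 0, 1, 2, 0, 0]


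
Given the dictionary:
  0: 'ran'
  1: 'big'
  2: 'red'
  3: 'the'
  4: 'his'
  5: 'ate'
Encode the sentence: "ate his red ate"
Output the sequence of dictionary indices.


Look up each word in the dictionary:
  'ate' -> 5
  'his' -> 4
  'red' -> 2
  'ate' -> 5

Encoded: [5, 4, 2, 5]


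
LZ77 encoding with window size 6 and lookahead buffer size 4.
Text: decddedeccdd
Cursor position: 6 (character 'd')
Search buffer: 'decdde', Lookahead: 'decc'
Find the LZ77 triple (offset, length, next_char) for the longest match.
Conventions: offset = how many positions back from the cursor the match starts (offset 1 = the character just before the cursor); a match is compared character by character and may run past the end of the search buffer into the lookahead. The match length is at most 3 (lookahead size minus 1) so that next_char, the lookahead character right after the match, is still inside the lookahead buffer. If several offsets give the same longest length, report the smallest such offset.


Try each offset into the search buffer:
  offset=1 (pos 5, char 'e'): match length 0
  offset=2 (pos 4, char 'd'): match length 2
  offset=3 (pos 3, char 'd'): match length 1
  offset=4 (pos 2, char 'c'): match length 0
  offset=5 (pos 1, char 'e'): match length 0
  offset=6 (pos 0, char 'd'): match length 3
Longest match has length 3 at offset 6.
next_char = character at position 6 + 3 = 9 -> 'c'

Best match: offset=6, length=3 (matching 'dec' starting at position 0)
LZ77 triple: (6, 3, 'c')


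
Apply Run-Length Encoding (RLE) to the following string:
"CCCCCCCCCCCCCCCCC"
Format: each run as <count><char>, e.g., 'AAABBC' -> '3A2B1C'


Scanning runs left to right:
  i=0: run of 'C' x 17 -> '17C'

RLE = 17C


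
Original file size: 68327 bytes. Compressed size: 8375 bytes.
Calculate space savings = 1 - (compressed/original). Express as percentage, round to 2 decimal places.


ratio = compressed/original = 8375/68327 = 0.122572
savings = 1 - ratio = 1 - 0.122572 = 0.877428
as a percentage: 0.877428 * 100 = 87.74%

Space savings = 1 - 8375/68327 = 87.74%


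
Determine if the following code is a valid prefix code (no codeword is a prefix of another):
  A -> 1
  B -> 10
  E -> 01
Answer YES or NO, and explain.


Checking each pair (does one codeword prefix another?):
  A='1' vs B='10': prefix -- VIOLATION

NO -- this is NOT a valid prefix code. A (1) is a prefix of B (10).


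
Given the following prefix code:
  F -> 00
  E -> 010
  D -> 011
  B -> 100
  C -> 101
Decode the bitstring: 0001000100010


Decoding step by step:
Bits 00 -> F
Bits 010 -> E
Bits 00 -> F
Bits 100 -> B
Bits 010 -> E


Decoded message: FEFBE


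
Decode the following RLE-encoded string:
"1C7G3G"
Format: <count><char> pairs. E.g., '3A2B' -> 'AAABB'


Expanding each <count><char> pair:
  1C -> 'C'
  7G -> 'GGGGGGG'
  3G -> 'GGG'

Decoded = CGGGGGGGGGG


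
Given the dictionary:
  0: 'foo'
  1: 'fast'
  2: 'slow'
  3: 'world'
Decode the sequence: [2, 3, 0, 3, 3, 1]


Look up each index in the dictionary:
  2 -> 'slow'
  3 -> 'world'
  0 -> 'foo'
  3 -> 'world'
  3 -> 'world'
  1 -> 'fast'

Decoded: "slow world foo world world fast"


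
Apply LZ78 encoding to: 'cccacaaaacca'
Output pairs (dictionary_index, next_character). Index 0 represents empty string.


LZ78 encoding steps:
Dictionary: {0: ''}
Step 1: w='' (idx 0), next='c' -> output (0, 'c'), add 'c' as idx 1
Step 2: w='c' (idx 1), next='c' -> output (1, 'c'), add 'cc' as idx 2
Step 3: w='' (idx 0), next='a' -> output (0, 'a'), add 'a' as idx 3
Step 4: w='c' (idx 1), next='a' -> output (1, 'a'), add 'ca' as idx 4
Step 5: w='a' (idx 3), next='a' -> output (3, 'a'), add 'aa' as idx 5
Step 6: w='a' (idx 3), next='c' -> output (3, 'c'), add 'ac' as idx 6
Step 7: w='ca' (idx 4), end of input -> output (4, '')


Encoded: [(0, 'c'), (1, 'c'), (0, 'a'), (1, 'a'), (3, 'a'), (3, 'c'), (4, '')]


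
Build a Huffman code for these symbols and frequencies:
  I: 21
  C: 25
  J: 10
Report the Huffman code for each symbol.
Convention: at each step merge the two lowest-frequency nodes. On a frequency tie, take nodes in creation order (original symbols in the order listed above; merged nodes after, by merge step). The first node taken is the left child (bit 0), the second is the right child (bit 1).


Huffman tree construction:
Step 1: Merge J(10) + I(21) = 31
Step 2: Merge C(25) + (J+I)(31) = 56
Read each symbol's code off the tree from the root (left child = 0, right child = 1).

Codes:
  I: 11 (length 2)
  C: 0 (length 1)
  J: 10 (length 2)
Average code length: 87/56 = 1.5536 bits/symbol


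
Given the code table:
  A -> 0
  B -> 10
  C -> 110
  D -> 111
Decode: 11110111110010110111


Decoding:
111 -> D
10 -> B
111 -> D
110 -> C
0 -> A
10 -> B
110 -> C
111 -> D


Result: DBDCABCD


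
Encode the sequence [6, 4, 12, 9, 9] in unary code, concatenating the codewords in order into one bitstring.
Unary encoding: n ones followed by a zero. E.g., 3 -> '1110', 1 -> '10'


Encode each number as n ones followed by a terminating 0:
  6 -> 1111110 (7 bits)
  4 -> 11110 (5 bits)
  12 -> 1111111111110 (13 bits)
  9 -> 1111111110 (10 bits)
  9 -> 1111111110 (10 bits)
Total length = 7 + 5 + 13 + 10 + 10 = 45 bits.

Unary([6, 4, 12, 9, 9]) = 111111011110111111111111011111111101111111110 (45 bits)


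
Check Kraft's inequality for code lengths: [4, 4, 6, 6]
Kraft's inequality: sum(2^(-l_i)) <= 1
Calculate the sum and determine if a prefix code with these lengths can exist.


Sum = 2^(-4) + 2^(-4) + 2^(-6) + 2^(-6)
    = 0.0625 + 0.0625 + 0.015625 + 0.015625
    = 10/64 = 0.15625
Since 0.15625 <= 1, Kraft's inequality IS satisfied.
A prefix code with these lengths CAN exist.

Kraft sum = 0.15625. Satisfied.


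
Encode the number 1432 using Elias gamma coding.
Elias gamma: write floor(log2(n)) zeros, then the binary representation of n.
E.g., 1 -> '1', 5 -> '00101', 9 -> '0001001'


num_bits = floor(log2(1432)) + 1 = 11
leading_zeros = num_bits - 1 = 10
binary(1432) = 10110011000

Elias gamma(1432) = '0000000000' + '10110011000' = 000000000010110011000 (21 bits)


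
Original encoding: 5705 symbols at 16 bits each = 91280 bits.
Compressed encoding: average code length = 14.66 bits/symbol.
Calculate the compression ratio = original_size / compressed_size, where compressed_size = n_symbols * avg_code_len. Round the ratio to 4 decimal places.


original_size = n_symbols * orig_bits = 5705 * 16 = 91280 bits
compressed_size = n_symbols * avg_code_len = 5705 * 14.66 = 83635.3 bits
ratio = original_size / compressed_size = 91280 / 83635.3 = 1.0914

Compression ratio = 1.0914


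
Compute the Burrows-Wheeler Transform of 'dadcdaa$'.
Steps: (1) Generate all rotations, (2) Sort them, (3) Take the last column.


Rotations (sorted):
  0: $dadcdaa -> last char: a
  1: a$dadcda -> last char: a
  2: aa$dadcd -> last char: d
  3: adcdaa$d -> last char: d
  4: cdaa$dad -> last char: d
  5: daa$dadc -> last char: c
  6: dadcdaa$ -> last char: $
  7: dcdaa$da -> last char: a


BWT = aadddc$a


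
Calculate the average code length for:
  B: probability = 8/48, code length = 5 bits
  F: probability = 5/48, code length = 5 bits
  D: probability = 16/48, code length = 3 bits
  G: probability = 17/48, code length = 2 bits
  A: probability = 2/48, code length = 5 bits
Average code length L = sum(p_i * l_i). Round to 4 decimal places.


Weighted contributions p_i * l_i:
  B: (8/48) * 5 = 40/48
  F: (5/48) * 5 = 25/48
  D: (16/48) * 3 = 48/48
  G: (17/48) * 2 = 34/48
  A: (2/48) * 5 = 10/48
Sum = (40 + 25 + 48 + 34 + 10)/48 = 157/48

L = 157/48 = 3.2708 bits/symbol


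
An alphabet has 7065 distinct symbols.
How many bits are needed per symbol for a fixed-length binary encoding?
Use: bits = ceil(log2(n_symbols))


log2(7065) = 12.7865
Bracket: 2^12 = 4096 < 7065 <= 2^13 = 8192
So ceil(log2(7065)) = 13

bits = ceil(log2(7065)) = ceil(12.7865) = 13 bits


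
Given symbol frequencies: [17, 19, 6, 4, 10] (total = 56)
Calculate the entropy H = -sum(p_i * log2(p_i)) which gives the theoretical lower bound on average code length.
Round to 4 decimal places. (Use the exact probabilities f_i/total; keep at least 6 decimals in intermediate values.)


Per-symbol terms -p_i * log2(p_i) with p_i = f_i/56:
  p = 17/56 = 0.303571: log2(p) = -1.719892, -p*log2(p) = 0.522110
  p = 19/56 = 0.339286: log2(p) = -1.559427, -p*log2(p) = 0.529091
  p = 6/56 = 0.107143: log2(p) = -3.222392, -p*log2(p) = 0.345256
  p = 4/56 = 0.071429: log2(p) = -3.807355, -p*log2(p) = 0.271954
  p = 10/56 = 0.178571: log2(p) = -2.485427, -p*log2(p) = 0.443826
H = 0.522110 + 0.529091 + 0.345256 + 0.271954 + 0.443826 = 2.112237

H = 2.1122 bits/symbol


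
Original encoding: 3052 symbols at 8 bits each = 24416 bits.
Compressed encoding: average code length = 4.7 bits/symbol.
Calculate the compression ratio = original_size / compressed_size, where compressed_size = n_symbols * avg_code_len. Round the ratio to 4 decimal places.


original_size = n_symbols * orig_bits = 3052 * 8 = 24416 bits
compressed_size = n_symbols * avg_code_len = 3052 * 4.7 = 14344.4 bits
ratio = original_size / compressed_size = 24416 / 14344.4 = 1.7021

Compression ratio = 1.7021


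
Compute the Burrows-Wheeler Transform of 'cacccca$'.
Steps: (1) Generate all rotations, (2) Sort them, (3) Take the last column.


Rotations (sorted):
  0: $cacccca -> last char: a
  1: a$cacccc -> last char: c
  2: acccca$c -> last char: c
  3: ca$caccc -> last char: c
  4: cacccca$ -> last char: $
  5: cca$cacc -> last char: c
  6: ccca$cac -> last char: c
  7: cccca$ca -> last char: a


BWT = accc$cca


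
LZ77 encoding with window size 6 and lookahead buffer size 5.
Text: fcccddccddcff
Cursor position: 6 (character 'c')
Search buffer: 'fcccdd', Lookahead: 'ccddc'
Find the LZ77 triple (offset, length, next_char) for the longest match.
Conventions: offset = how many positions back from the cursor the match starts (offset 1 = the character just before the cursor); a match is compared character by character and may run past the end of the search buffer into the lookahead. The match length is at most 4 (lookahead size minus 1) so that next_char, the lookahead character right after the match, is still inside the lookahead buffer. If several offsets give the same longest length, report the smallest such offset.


Try each offset into the search buffer:
  offset=1 (pos 5, char 'd'): match length 0
  offset=2 (pos 4, char 'd'): match length 0
  offset=3 (pos 3, char 'c'): match length 1
  offset=4 (pos 2, char 'c'): match length 4
  offset=5 (pos 1, char 'c'): match length 2
  offset=6 (pos 0, char 'f'): match length 0
Longest match has length 4 at offset 4.
next_char = character at position 6 + 4 = 10 -> 'c'

Best match: offset=4, length=4 (matching 'ccdd' starting at position 2)
LZ77 triple: (4, 4, 'c')


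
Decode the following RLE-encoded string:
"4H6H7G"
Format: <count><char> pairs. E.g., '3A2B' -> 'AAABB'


Expanding each <count><char> pair:
  4H -> 'HHHH'
  6H -> 'HHHHHH'
  7G -> 'GGGGGGG'

Decoded = HHHHHHHHHHGGGGGGG


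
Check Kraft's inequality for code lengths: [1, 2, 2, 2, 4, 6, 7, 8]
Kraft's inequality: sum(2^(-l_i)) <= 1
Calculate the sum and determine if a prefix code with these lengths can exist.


Sum = 2^(-1) + 2^(-2) + 2^(-2) + 2^(-2) + 2^(-4) + 2^(-6) + 2^(-7) + 2^(-8)
    = 0.5 + 0.25 + 0.25 + 0.25 + 0.0625 + 0.015625 + 0.0078125 + 0.00390625
    = 343/256 = 1.33984375
Since 1.33984375 > 1, Kraft's inequality is NOT satisfied.
A prefix code with these lengths CANNOT exist.

Kraft sum = 1.33984375. Not satisfied.


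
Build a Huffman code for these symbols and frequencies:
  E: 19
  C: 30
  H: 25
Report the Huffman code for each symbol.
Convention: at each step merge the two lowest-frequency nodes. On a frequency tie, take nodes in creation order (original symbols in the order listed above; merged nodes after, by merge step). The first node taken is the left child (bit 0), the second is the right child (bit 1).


Huffman tree construction:
Step 1: Merge E(19) + H(25) = 44
Step 2: Merge C(30) + (E+H)(44) = 74
Read each symbol's code off the tree from the root (left child = 0, right child = 1).

Codes:
  E: 10 (length 2)
  C: 0 (length 1)
  H: 11 (length 2)
Average code length: 118/74 = 1.5946 bits/symbol


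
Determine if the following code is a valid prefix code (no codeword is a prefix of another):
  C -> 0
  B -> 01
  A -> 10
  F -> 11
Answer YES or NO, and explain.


Checking each pair (does one codeword prefix another?):
  C='0' vs B='01': prefix -- VIOLATION

NO -- this is NOT a valid prefix code. C (0) is a prefix of B (01).


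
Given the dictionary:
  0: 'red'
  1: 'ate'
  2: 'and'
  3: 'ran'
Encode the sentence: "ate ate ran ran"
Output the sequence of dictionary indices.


Look up each word in the dictionary:
  'ate' -> 1
  'ate' -> 1
  'ran' -> 3
  'ran' -> 3

Encoded: [1, 1, 3, 3]


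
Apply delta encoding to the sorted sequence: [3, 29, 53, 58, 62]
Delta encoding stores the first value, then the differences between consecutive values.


First value: 3
Deltas:
  29 - 3 = 26
  53 - 29 = 24
  58 - 53 = 5
  62 - 58 = 4


Delta encoded: [3, 26, 24, 5, 4]


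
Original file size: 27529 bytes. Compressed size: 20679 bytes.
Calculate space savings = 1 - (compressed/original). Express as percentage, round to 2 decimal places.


ratio = compressed/original = 20679/27529 = 0.751171
savings = 1 - ratio = 1 - 0.751171 = 0.248829
as a percentage: 0.248829 * 100 = 24.88%

Space savings = 1 - 20679/27529 = 24.88%


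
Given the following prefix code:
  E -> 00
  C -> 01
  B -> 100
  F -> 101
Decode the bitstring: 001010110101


Decoding step by step:
Bits 00 -> E
Bits 101 -> F
Bits 01 -> C
Bits 101 -> F
Bits 01 -> C


Decoded message: EFCFC


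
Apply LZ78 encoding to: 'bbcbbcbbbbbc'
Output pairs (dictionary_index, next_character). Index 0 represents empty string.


LZ78 encoding steps:
Dictionary: {0: ''}
Step 1: w='' (idx 0), next='b' -> output (0, 'b'), add 'b' as idx 1
Step 2: w='b' (idx 1), next='c' -> output (1, 'c'), add 'bc' as idx 2
Step 3: w='b' (idx 1), next='b' -> output (1, 'b'), add 'bb' as idx 3
Step 4: w='' (idx 0), next='c' -> output (0, 'c'), add 'c' as idx 4
Step 5: w='bb' (idx 3), next='b' -> output (3, 'b'), add 'bbb' as idx 5
Step 6: w='bb' (idx 3), next='c' -> output (3, 'c'), add 'bbc' as idx 6


Encoded: [(0, 'b'), (1, 'c'), (1, 'b'), (0, 'c'), (3, 'b'), (3, 'c')]


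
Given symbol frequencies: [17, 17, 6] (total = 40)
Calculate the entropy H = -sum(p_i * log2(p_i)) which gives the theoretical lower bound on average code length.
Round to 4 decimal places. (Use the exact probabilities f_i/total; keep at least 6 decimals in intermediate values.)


Per-symbol terms -p_i * log2(p_i) with p_i = f_i/40:
  p = 17/40 = 0.425000: log2(p) = -1.234465, -p*log2(p) = 0.524648
  p = 17/40 = 0.425000: log2(p) = -1.234465, -p*log2(p) = 0.524648
  p = 6/40 = 0.150000: log2(p) = -2.736966, -p*log2(p) = 0.410545
H = 0.524648 + 0.524648 + 0.410545 = 1.459841

H = 1.4598 bits/symbol


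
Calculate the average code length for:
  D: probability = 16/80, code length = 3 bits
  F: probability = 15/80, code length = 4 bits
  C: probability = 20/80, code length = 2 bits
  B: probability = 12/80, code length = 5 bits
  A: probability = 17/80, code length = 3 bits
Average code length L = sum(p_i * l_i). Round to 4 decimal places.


Weighted contributions p_i * l_i:
  D: (16/80) * 3 = 48/80
  F: (15/80) * 4 = 60/80
  C: (20/80) * 2 = 40/80
  B: (12/80) * 5 = 60/80
  A: (17/80) * 3 = 51/80
Sum = (48 + 60 + 40 + 60 + 51)/80 = 259/80

L = 259/80 = 3.2375 bits/symbol


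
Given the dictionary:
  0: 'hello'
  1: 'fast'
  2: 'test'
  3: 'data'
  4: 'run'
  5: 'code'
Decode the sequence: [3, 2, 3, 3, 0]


Look up each index in the dictionary:
  3 -> 'data'
  2 -> 'test'
  3 -> 'data'
  3 -> 'data'
  0 -> 'hello'

Decoded: "data test data data hello"


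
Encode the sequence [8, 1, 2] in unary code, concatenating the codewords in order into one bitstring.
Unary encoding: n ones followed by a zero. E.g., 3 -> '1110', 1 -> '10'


Encode each number as n ones followed by a terminating 0:
  8 -> 111111110 (9 bits)
  1 -> 10 (2 bits)
  2 -> 110 (3 bits)
Total length = 9 + 2 + 3 = 14 bits.

Unary([8, 1, 2]) = 11111111010110 (14 bits)


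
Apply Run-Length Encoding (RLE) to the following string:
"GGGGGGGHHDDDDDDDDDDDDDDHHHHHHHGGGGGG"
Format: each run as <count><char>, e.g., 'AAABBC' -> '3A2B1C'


Scanning runs left to right:
  i=0: run of 'G' x 7 -> '7G'
  i=7: run of 'H' x 2 -> '2H'
  i=9: run of 'D' x 14 -> '14D'
  i=23: run of 'H' x 7 -> '7H'
  i=30: run of 'G' x 6 -> '6G'

RLE = 7G2H14D7H6G


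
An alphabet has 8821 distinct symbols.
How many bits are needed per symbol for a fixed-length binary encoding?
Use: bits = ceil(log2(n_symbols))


log2(8821) = 13.1067
Bracket: 2^13 = 8192 < 8821 <= 2^14 = 16384
So ceil(log2(8821)) = 14

bits = ceil(log2(8821)) = ceil(13.1067) = 14 bits


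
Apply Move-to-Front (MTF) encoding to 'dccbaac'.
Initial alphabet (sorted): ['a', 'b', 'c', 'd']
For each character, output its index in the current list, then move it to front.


MTF encoding:
'd': index 3 in ['a', 'b', 'c', 'd'] -> ['d', 'a', 'b', 'c']
'c': index 3 in ['d', 'a', 'b', 'c'] -> ['c', 'd', 'a', 'b']
'c': index 0 in ['c', 'd', 'a', 'b'] -> ['c', 'd', 'a', 'b']
'b': index 3 in ['c', 'd', 'a', 'b'] -> ['b', 'c', 'd', 'a']
'a': index 3 in ['b', 'c', 'd', 'a'] -> ['a', 'b', 'c', 'd']
'a': index 0 in ['a', 'b', 'c', 'd'] -> ['a', 'b', 'c', 'd']
'c': index 2 in ['a', 'b', 'c', 'd'] -> ['c', 'a', 'b', 'd']


Output: [3, 3, 0, 3, 3, 0, 2]


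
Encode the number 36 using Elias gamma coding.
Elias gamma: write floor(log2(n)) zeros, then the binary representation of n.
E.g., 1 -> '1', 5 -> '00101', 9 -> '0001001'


num_bits = floor(log2(36)) + 1 = 6
leading_zeros = num_bits - 1 = 5
binary(36) = 100100

Elias gamma(36) = '00000' + '100100' = 00000100100 (11 bits)


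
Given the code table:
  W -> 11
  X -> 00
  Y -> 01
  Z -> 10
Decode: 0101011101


Decoding:
01 -> Y
01 -> Y
01 -> Y
11 -> W
01 -> Y


Result: YYYWY


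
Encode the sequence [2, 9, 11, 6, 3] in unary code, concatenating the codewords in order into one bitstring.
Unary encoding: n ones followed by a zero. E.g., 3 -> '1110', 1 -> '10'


Encode each number as n ones followed by a terminating 0:
  2 -> 110 (3 bits)
  9 -> 1111111110 (10 bits)
  11 -> 111111111110 (12 bits)
  6 -> 1111110 (7 bits)
  3 -> 1110 (4 bits)
Total length = 3 + 10 + 12 + 7 + 4 = 36 bits.

Unary([2, 9, 11, 6, 3]) = 110111111111011111111111011111101110 (36 bits)


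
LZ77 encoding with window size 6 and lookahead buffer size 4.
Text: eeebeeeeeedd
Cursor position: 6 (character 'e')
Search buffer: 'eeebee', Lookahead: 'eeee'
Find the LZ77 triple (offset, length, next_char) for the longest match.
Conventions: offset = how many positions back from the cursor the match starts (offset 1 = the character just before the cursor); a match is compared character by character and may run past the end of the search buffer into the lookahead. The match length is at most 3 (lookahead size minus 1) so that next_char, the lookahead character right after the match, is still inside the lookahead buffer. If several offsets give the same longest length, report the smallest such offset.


Try each offset into the search buffer:
  offset=1 (pos 5, char 'e'): match length 3
  offset=2 (pos 4, char 'e'): match length 3
  offset=3 (pos 3, char 'b'): match length 0
  offset=4 (pos 2, char 'e'): match length 1
  offset=5 (pos 1, char 'e'): match length 2
  offset=6 (pos 0, char 'e'): match length 3
Longest match has length 3, found at offsets 1, 2, 6; take the smallest, offset 1.
next_char = character at position 6 + 3 = 9 -> 'e'

Best match: offset=1, length=3 (matching 'eee' starting at position 5)
LZ77 triple: (1, 3, 'e')


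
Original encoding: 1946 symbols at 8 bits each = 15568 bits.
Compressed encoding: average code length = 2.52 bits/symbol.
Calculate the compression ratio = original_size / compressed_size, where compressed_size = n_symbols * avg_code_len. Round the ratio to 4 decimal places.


original_size = n_symbols * orig_bits = 1946 * 8 = 15568 bits
compressed_size = n_symbols * avg_code_len = 1946 * 2.52 = 4903.92 bits
ratio = original_size / compressed_size = 15568 / 4903.92 = 3.1746

Compression ratio = 3.1746


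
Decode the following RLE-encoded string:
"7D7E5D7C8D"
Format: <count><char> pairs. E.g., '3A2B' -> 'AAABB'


Expanding each <count><char> pair:
  7D -> 'DDDDDDD'
  7E -> 'EEEEEEE'
  5D -> 'DDDDD'
  7C -> 'CCCCCCC'
  8D -> 'DDDDDDDD'

Decoded = DDDDDDDEEEEEEEDDDDDCCCCCCCDDDDDDDD


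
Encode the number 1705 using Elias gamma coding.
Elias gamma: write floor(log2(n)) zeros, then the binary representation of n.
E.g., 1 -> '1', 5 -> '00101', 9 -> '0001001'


num_bits = floor(log2(1705)) + 1 = 11
leading_zeros = num_bits - 1 = 10
binary(1705) = 11010101001

Elias gamma(1705) = '0000000000' + '11010101001' = 000000000011010101001 (21 bits)


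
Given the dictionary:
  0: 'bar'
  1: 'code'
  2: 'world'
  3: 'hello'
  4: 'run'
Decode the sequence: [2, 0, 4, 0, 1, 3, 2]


Look up each index in the dictionary:
  2 -> 'world'
  0 -> 'bar'
  4 -> 'run'
  0 -> 'bar'
  1 -> 'code'
  3 -> 'hello'
  2 -> 'world'

Decoded: "world bar run bar code hello world"


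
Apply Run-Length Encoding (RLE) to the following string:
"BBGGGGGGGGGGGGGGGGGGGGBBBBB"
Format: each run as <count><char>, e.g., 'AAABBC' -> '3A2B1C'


Scanning runs left to right:
  i=0: run of 'B' x 2 -> '2B'
  i=2: run of 'G' x 20 -> '20G'
  i=22: run of 'B' x 5 -> '5B'

RLE = 2B20G5B


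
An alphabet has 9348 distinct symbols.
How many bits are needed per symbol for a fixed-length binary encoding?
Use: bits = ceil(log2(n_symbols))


log2(9348) = 13.1904
Bracket: 2^13 = 8192 < 9348 <= 2^14 = 16384
So ceil(log2(9348)) = 14

bits = ceil(log2(9348)) = ceil(13.1904) = 14 bits


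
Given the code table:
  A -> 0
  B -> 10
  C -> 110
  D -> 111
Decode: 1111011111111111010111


Decoding:
111 -> D
10 -> B
111 -> D
111 -> D
111 -> D
110 -> C
10 -> B
111 -> D


Result: DBDDDCBD


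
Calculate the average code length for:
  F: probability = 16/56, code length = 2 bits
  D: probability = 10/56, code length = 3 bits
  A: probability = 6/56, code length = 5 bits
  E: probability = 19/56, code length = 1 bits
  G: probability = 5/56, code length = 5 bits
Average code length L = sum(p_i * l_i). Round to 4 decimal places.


Weighted contributions p_i * l_i:
  F: (16/56) * 2 = 32/56
  D: (10/56) * 3 = 30/56
  A: (6/56) * 5 = 30/56
  E: (19/56) * 1 = 19/56
  G: (5/56) * 5 = 25/56
Sum = (32 + 30 + 30 + 19 + 25)/56 = 136/56

L = 136/56 = 2.4286 bits/symbol


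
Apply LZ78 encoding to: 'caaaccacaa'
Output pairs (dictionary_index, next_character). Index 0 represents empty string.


LZ78 encoding steps:
Dictionary: {0: ''}
Step 1: w='' (idx 0), next='c' -> output (0, 'c'), add 'c' as idx 1
Step 2: w='' (idx 0), next='a' -> output (0, 'a'), add 'a' as idx 2
Step 3: w='a' (idx 2), next='a' -> output (2, 'a'), add 'aa' as idx 3
Step 4: w='c' (idx 1), next='c' -> output (1, 'c'), add 'cc' as idx 4
Step 5: w='a' (idx 2), next='c' -> output (2, 'c'), add 'ac' as idx 5
Step 6: w='aa' (idx 3), end of input -> output (3, '')


Encoded: [(0, 'c'), (0, 'a'), (2, 'a'), (1, 'c'), (2, 'c'), (3, '')]


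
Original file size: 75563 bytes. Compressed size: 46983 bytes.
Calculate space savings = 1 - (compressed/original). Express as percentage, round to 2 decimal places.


ratio = compressed/original = 46983/75563 = 0.621773
savings = 1 - ratio = 1 - 0.621773 = 0.378227
as a percentage: 0.378227 * 100 = 37.82%

Space savings = 1 - 46983/75563 = 37.82%


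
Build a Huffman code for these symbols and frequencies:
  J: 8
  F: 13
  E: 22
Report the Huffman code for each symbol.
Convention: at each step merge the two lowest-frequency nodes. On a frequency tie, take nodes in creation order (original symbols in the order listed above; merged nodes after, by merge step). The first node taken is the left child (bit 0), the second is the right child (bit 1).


Huffman tree construction:
Step 1: Merge J(8) + F(13) = 21
Step 2: Merge (J+F)(21) + E(22) = 43
Read each symbol's code off the tree from the root (left child = 0, right child = 1).

Codes:
  J: 00 (length 2)
  F: 01 (length 2)
  E: 1 (length 1)
Average code length: 64/43 = 1.4884 bits/symbol


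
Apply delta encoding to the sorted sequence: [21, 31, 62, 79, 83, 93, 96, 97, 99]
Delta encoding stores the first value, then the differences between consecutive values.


First value: 21
Deltas:
  31 - 21 = 10
  62 - 31 = 31
  79 - 62 = 17
  83 - 79 = 4
  93 - 83 = 10
  96 - 93 = 3
  97 - 96 = 1
  99 - 97 = 2


Delta encoded: [21, 10, 31, 17, 4, 10, 3, 1, 2]


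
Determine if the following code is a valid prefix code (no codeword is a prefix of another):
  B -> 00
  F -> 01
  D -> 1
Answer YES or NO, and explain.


Checking each pair (does one codeword prefix another?):
  B='00' vs F='01': no prefix
  B='00' vs D='1': no prefix
  F='01' vs B='00': no prefix
  F='01' vs D='1': no prefix
  D='1' vs B='00': no prefix
  D='1' vs F='01': no prefix
No violation found over all pairs.

YES -- this is a valid prefix code. No codeword is a prefix of any other codeword.


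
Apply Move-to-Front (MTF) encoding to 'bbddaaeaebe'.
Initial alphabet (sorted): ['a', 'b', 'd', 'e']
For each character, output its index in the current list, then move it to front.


MTF encoding:
'b': index 1 in ['a', 'b', 'd', 'e'] -> ['b', 'a', 'd', 'e']
'b': index 0 in ['b', 'a', 'd', 'e'] -> ['b', 'a', 'd', 'e']
'd': index 2 in ['b', 'a', 'd', 'e'] -> ['d', 'b', 'a', 'e']
'd': index 0 in ['d', 'b', 'a', 'e'] -> ['d', 'b', 'a', 'e']
'a': index 2 in ['d', 'b', 'a', 'e'] -> ['a', 'd', 'b', 'e']
'a': index 0 in ['a', 'd', 'b', 'e'] -> ['a', 'd', 'b', 'e']
'e': index 3 in ['a', 'd', 'b', 'e'] -> ['e', 'a', 'd', 'b']
'a': index 1 in ['e', 'a', 'd', 'b'] -> ['a', 'e', 'd', 'b']
'e': index 1 in ['a', 'e', 'd', 'b'] -> ['e', 'a', 'd', 'b']
'b': index 3 in ['e', 'a', 'd', 'b'] -> ['b', 'e', 'a', 'd']
'e': index 1 in ['b', 'e', 'a', 'd'] -> ['e', 'b', 'a', 'd']


Output: [1, 0, 2, 0, 2, 0, 3, 1, 1, 3, 1]


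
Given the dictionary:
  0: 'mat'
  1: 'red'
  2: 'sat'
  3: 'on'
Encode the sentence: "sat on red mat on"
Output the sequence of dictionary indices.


Look up each word in the dictionary:
  'sat' -> 2
  'on' -> 3
  'red' -> 1
  'mat' -> 0
  'on' -> 3

Encoded: [2, 3, 1, 0, 3]


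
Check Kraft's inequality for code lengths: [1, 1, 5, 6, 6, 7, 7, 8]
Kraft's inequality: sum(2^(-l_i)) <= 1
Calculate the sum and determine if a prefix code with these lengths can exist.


Sum = 2^(-1) + 2^(-1) + 2^(-5) + 2^(-6) + 2^(-6) + 2^(-7) + 2^(-7) + 2^(-8)
    = 0.5 + 0.5 + 0.03125 + 0.015625 + 0.015625 + 0.0078125 + 0.0078125 + 0.00390625
    = 277/256 = 1.08203125
Since 1.08203125 > 1, Kraft's inequality is NOT satisfied.
A prefix code with these lengths CANNOT exist.

Kraft sum = 1.08203125. Not satisfied.


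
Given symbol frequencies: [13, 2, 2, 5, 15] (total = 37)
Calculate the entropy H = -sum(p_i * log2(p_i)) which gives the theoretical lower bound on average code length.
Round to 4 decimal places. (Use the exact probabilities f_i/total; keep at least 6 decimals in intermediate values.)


Per-symbol terms -p_i * log2(p_i) with p_i = f_i/37:
  p = 13/37 = 0.351351: log2(p) = -1.509014, -p*log2(p) = 0.530194
  p = 2/37 = 0.054054: log2(p) = -4.209453, -p*log2(p) = 0.227538
  p = 2/37 = 0.054054: log2(p) = -4.209453, -p*log2(p) = 0.227538
  p = 5/37 = 0.135135: log2(p) = -2.887525, -p*log2(p) = 0.390206
  p = 15/37 = 0.405405: log2(p) = -1.302563, -p*log2(p) = 0.528066
H = 0.530194 + 0.227538 + 0.227538 + 0.390206 + 0.528066 = 1.903542

H = 1.9035 bits/symbol


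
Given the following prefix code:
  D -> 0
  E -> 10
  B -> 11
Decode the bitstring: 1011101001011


Decoding step by step:
Bits 10 -> E
Bits 11 -> B
Bits 10 -> E
Bits 10 -> E
Bits 0 -> D
Bits 10 -> E
Bits 11 -> B


Decoded message: EBEEDEB


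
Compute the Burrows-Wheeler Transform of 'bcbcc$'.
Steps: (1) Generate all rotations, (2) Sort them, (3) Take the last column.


Rotations (sorted):
  0: $bcbcc -> last char: c
  1: bcbcc$ -> last char: $
  2: bcc$bc -> last char: c
  3: c$bcbc -> last char: c
  4: cbcc$b -> last char: b
  5: cc$bcb -> last char: b


BWT = c$ccbb


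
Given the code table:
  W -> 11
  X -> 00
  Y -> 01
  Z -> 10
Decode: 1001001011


Decoding:
10 -> Z
01 -> Y
00 -> X
10 -> Z
11 -> W


Result: ZYXZW


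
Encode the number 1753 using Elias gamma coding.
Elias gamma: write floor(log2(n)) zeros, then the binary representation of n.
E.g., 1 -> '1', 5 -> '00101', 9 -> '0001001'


num_bits = floor(log2(1753)) + 1 = 11
leading_zeros = num_bits - 1 = 10
binary(1753) = 11011011001

Elias gamma(1753) = '0000000000' + '11011011001' = 000000000011011011001 (21 bits)


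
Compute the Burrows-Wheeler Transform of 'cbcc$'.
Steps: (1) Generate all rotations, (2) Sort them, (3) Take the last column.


Rotations (sorted):
  0: $cbcc -> last char: c
  1: bcc$c -> last char: c
  2: c$cbc -> last char: c
  3: cbcc$ -> last char: $
  4: cc$cb -> last char: b


BWT = ccc$b


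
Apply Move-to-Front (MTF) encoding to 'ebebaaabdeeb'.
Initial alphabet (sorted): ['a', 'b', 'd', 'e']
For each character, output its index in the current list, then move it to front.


MTF encoding:
'e': index 3 in ['a', 'b', 'd', 'e'] -> ['e', 'a', 'b', 'd']
'b': index 2 in ['e', 'a', 'b', 'd'] -> ['b', 'e', 'a', 'd']
'e': index 1 in ['b', 'e', 'a', 'd'] -> ['e', 'b', 'a', 'd']
'b': index 1 in ['e', 'b', 'a', 'd'] -> ['b', 'e', 'a', 'd']
'a': index 2 in ['b', 'e', 'a', 'd'] -> ['a', 'b', 'e', 'd']
'a': index 0 in ['a', 'b', 'e', 'd'] -> ['a', 'b', 'e', 'd']
'a': index 0 in ['a', 'b', 'e', 'd'] -> ['a', 'b', 'e', 'd']
'b': index 1 in ['a', 'b', 'e', 'd'] -> ['b', 'a', 'e', 'd']
'd': index 3 in ['b', 'a', 'e', 'd'] -> ['d', 'b', 'a', 'e']
'e': index 3 in ['d', 'b', 'a', 'e'] -> ['e', 'd', 'b', 'a']
'e': index 0 in ['e', 'd', 'b', 'a'] -> ['e', 'd', 'b', 'a']
'b': index 2 in ['e', 'd', 'b', 'a'] -> ['b', 'e', 'd', 'a']


Output: [3, 2, 1, 1, 2, 0, 0, 1, 3, 3, 0, 2]


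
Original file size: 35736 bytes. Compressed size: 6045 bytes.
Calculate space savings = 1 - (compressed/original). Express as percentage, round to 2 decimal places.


ratio = compressed/original = 6045/35736 = 0.169157
savings = 1 - ratio = 1 - 0.169157 = 0.830843
as a percentage: 0.830843 * 100 = 83.08%

Space savings = 1 - 6045/35736 = 83.08%


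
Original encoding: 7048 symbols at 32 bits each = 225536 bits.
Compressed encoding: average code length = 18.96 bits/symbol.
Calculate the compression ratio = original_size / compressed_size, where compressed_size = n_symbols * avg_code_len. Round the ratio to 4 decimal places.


original_size = n_symbols * orig_bits = 7048 * 32 = 225536 bits
compressed_size = n_symbols * avg_code_len = 7048 * 18.96 = 133630.08 bits
ratio = original_size / compressed_size = 225536 / 133630.08 = 1.6878

Compression ratio = 1.6878


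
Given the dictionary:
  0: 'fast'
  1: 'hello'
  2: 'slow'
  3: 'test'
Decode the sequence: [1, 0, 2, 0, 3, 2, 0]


Look up each index in the dictionary:
  1 -> 'hello'
  0 -> 'fast'
  2 -> 'slow'
  0 -> 'fast'
  3 -> 'test'
  2 -> 'slow'
  0 -> 'fast'

Decoded: "hello fast slow fast test slow fast"


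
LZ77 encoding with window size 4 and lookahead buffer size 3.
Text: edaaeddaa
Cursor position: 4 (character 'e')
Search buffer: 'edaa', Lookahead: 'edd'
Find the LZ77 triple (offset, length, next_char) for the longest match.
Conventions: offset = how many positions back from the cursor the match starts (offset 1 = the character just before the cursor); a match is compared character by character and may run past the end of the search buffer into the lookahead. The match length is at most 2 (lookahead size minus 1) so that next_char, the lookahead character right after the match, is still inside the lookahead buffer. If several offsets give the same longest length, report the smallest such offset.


Try each offset into the search buffer:
  offset=1 (pos 3, char 'a'): match length 0
  offset=2 (pos 2, char 'a'): match length 0
  offset=3 (pos 1, char 'd'): match length 0
  offset=4 (pos 0, char 'e'): match length 2
Longest match has length 2 at offset 4.
next_char = character at position 4 + 2 = 6 -> 'd'

Best match: offset=4, length=2 (matching 'ed' starting at position 0)
LZ77 triple: (4, 2, 'd')


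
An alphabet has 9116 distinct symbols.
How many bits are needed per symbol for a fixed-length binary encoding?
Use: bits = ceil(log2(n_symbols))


log2(9116) = 13.1542
Bracket: 2^13 = 8192 < 9116 <= 2^14 = 16384
So ceil(log2(9116)) = 14

bits = ceil(log2(9116)) = ceil(13.1542) = 14 bits


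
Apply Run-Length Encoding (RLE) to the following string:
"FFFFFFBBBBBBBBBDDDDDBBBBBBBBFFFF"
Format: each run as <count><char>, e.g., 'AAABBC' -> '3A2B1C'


Scanning runs left to right:
  i=0: run of 'F' x 6 -> '6F'
  i=6: run of 'B' x 9 -> '9B'
  i=15: run of 'D' x 5 -> '5D'
  i=20: run of 'B' x 8 -> '8B'
  i=28: run of 'F' x 4 -> '4F'

RLE = 6F9B5D8B4F


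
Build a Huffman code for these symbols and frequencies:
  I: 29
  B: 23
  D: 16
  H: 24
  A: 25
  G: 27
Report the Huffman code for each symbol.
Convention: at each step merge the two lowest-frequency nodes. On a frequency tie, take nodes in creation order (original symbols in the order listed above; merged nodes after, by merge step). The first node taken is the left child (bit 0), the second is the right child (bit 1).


Huffman tree construction:
Step 1: Merge D(16) + B(23) = 39
Step 2: Merge H(24) + A(25) = 49
Step 3: Merge G(27) + I(29) = 56
Step 4: Merge (D+B)(39) + (H+A)(49) = 88
Step 5: Merge (G+I)(56) + ((D+B)+(H+A))(88) = 144
Read each symbol's code off the tree from the root (left child = 0, right child = 1).

Codes:
  I: 01 (length 2)
  B: 101 (length 3)
  D: 100 (length 3)
  H: 110 (length 3)
  A: 111 (length 3)
  G: 00 (length 2)
Average code length: 376/144 = 2.6111 bits/symbol


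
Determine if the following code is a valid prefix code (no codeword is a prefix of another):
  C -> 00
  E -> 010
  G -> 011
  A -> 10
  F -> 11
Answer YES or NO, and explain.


Checking each pair (does one codeword prefix another?):
  C='00' vs E='010': no prefix
  C='00' vs G='011': no prefix
  C='00' vs A='10': no prefix
  C='00' vs F='11': no prefix
  E='010' vs C='00': no prefix
  E='010' vs G='011': no prefix
  E='010' vs A='10': no prefix
  E='010' vs F='11': no prefix
  G='011' vs C='00': no prefix
  G='011' vs E='010': no prefix
  G='011' vs A='10': no prefix
  G='011' vs F='11': no prefix
  A='10' vs C='00': no prefix
  A='10' vs E='010': no prefix
  A='10' vs G='011': no prefix
  A='10' vs F='11': no prefix
  F='11' vs C='00': no prefix
  F='11' vs E='010': no prefix
  F='11' vs G='011': no prefix
  F='11' vs A='10': no prefix
No violation found over all pairs.

YES -- this is a valid prefix code. No codeword is a prefix of any other codeword.


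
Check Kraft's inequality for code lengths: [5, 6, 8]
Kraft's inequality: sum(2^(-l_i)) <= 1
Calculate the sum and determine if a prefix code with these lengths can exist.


Sum = 2^(-5) + 2^(-6) + 2^(-8)
    = 0.03125 + 0.015625 + 0.00390625
    = 13/256 = 0.05078125
Since 0.05078125 <= 1, Kraft's inequality IS satisfied.
A prefix code with these lengths CAN exist.

Kraft sum = 0.05078125. Satisfied.


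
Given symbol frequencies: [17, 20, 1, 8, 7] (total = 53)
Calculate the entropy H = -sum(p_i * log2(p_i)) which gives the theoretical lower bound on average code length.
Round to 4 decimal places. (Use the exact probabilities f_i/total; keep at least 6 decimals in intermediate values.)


Per-symbol terms -p_i * log2(p_i) with p_i = f_i/53:
  p = 17/53 = 0.320755: log2(p) = -1.640458, -p*log2(p) = 0.526185
  p = 20/53 = 0.377358: log2(p) = -1.405992, -p*log2(p) = 0.530563
  p = 1/53 = 0.018868: log2(p) = -5.727920, -p*log2(p) = 0.108074
  p = 8/53 = 0.150943: log2(p) = -2.727920, -p*log2(p) = 0.411762
  p = 7/53 = 0.132075: log2(p) = -2.920566, -p*log2(p) = 0.385735
H = 0.526185 + 0.530563 + 0.108074 + 0.411762 + 0.385735 = 1.962319

H = 1.9623 bits/symbol


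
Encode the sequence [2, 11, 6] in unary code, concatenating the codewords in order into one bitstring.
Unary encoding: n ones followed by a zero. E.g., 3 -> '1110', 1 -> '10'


Encode each number as n ones followed by a terminating 0:
  2 -> 110 (3 bits)
  11 -> 111111111110 (12 bits)
  6 -> 1111110 (7 bits)
Total length = 3 + 12 + 7 = 22 bits.

Unary([2, 11, 6]) = 1101111111111101111110 (22 bits)


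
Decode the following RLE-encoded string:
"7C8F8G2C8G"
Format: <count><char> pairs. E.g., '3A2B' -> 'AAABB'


Expanding each <count><char> pair:
  7C -> 'CCCCCCC'
  8F -> 'FFFFFFFF'
  8G -> 'GGGGGGGG'
  2C -> 'CC'
  8G -> 'GGGGGGGG'

Decoded = CCCCCCCFFFFFFFFGGGGGGGGCCGGGGGGGG


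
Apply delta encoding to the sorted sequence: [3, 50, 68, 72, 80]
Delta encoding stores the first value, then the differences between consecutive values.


First value: 3
Deltas:
  50 - 3 = 47
  68 - 50 = 18
  72 - 68 = 4
  80 - 72 = 8


Delta encoded: [3, 47, 18, 4, 8]


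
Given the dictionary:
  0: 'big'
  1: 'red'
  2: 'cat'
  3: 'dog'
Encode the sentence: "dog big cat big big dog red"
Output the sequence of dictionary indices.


Look up each word in the dictionary:
  'dog' -> 3
  'big' -> 0
  'cat' -> 2
  'big' -> 0
  'big' -> 0
  'dog' -> 3
  'red' -> 1

Encoded: [3, 0, 2, 0, 0, 3, 1]
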